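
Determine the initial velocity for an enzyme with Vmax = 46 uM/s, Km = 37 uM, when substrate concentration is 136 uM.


v = Vmax * [S] / (Km + [S])
v = 46 * 136 / (37 + 136)
v = 36.1618 uM/s

36.1618 uM/s


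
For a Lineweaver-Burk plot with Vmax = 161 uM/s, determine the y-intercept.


y-intercept = 1/Vmax
= 1/161
= 0.0062 s/uM

0.0062 s/uM


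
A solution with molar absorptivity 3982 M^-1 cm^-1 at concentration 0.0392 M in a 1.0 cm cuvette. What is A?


A = epsilon * c * l
A = 3982 * 0.0392 * 1.0
A = 156.0944

156.0944


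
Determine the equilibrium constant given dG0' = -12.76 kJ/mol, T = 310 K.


Keq = exp(-dG0 * 1000 / (R * T))
Keq = exp(-(-12.76) * 1000 / (8.314 * 310))
Keq = 141.2937

141.2937


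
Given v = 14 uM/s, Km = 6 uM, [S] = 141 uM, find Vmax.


Vmax = v * (Km + [S]) / [S]
Vmax = 14 * (6 + 141) / 141
Vmax = 14.5957 uM/s

14.5957 uM/s


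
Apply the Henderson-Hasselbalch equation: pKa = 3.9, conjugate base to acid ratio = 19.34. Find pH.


pH = pKa + log10([A-]/[HA])
pH = 3.9 + log10(19.34)
pH = 5.1865

5.1865


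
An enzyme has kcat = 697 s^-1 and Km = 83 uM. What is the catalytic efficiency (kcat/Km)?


Catalytic efficiency = kcat / Km
= 697 / 83
= 8.3976 uM^-1*s^-1

8.3976 uM^-1*s^-1


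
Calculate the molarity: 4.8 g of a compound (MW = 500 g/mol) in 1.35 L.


C = (mass / MW) / volume
C = (4.8 / 500) / 1.35
C = 0.0071 M

0.0071 M


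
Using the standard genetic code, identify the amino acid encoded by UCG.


Standard genetic code lookup.
Codon UCG -> Ser

Ser


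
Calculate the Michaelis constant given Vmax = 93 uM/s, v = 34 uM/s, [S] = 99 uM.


Km = [S] * (Vmax - v) / v
Km = 99 * (93 - 34) / 34
Km = 171.7941 uM

171.7941 uM


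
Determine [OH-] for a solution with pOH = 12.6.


[OH-] = 10^(-pOH)
[OH-] = 10^(-12.6)
[OH-] = 2.512e-13 M

2.512e-13 M


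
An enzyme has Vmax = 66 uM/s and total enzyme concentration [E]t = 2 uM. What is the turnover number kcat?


kcat = Vmax / [E]t
kcat = 66 / 2
kcat = 33.0 s^-1

33.0 s^-1


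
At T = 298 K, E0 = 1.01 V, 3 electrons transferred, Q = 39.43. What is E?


E = E0 - (RT/nF) * ln(Q)
E = 1.01 - (8.314 * 298 / (3 * 96485)) * ln(39.43)
E = 0.9785 V

0.9785 V


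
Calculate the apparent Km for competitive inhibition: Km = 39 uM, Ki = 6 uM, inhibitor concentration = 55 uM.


Km_app = Km * (1 + [I]/Ki)
Km_app = 39 * (1 + 55/6)
Km_app = 396.5 uM

396.5 uM


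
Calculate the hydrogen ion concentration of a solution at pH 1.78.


[H+] = 10^(-pH)
[H+] = 10^(-1.78)
[H+] = 0.0166 M

0.0166 M


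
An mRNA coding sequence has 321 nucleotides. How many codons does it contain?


codons = nucleotides / 3
codons = 321 / 3 = 107

107


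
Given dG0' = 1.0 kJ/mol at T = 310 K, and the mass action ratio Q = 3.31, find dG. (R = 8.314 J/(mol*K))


dG = dG0' + RT * ln(Q) / 1000
dG = 1.0 + 8.314 * 310 * ln(3.31) / 1000
dG = 4.0849 kJ/mol

4.0849 kJ/mol


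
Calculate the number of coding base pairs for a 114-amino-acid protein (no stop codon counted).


Each amino acid = 1 codon = 3 bp
bp = 114 * 3 = 342 bp

342 bp


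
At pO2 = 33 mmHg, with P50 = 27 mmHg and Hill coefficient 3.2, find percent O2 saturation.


Y = pO2^n / (P50^n + pO2^n)
Y = 33^3.2 / (27^3.2 + 33^3.2)
Y = 65.52%

65.52%


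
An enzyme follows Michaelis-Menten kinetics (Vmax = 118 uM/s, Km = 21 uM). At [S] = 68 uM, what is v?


v = Vmax * [S] / (Km + [S])
v = 118 * 68 / (21 + 68)
v = 90.1573 uM/s

90.1573 uM/s


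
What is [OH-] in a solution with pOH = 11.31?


[OH-] = 10^(-pOH)
[OH-] = 10^(-11.31)
[OH-] = 4.898e-12 M

4.898e-12 M


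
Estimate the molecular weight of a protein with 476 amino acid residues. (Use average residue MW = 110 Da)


MW = n_residues * 110 Da
MW = 476 * 110
MW = 52360 Da

52360 Da


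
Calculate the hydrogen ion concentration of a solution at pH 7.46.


[H+] = 10^(-pH)
[H+] = 10^(-7.46)
[H+] = 3.467e-08 M

3.467e-08 M


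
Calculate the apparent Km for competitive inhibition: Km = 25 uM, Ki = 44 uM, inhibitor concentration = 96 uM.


Km_app = Km * (1 + [I]/Ki)
Km_app = 25 * (1 + 96/44)
Km_app = 79.5455 uM

79.5455 uM


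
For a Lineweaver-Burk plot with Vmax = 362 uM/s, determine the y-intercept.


y-intercept = 1/Vmax
= 1/362
= 0.0028 s/uM

0.0028 s/uM


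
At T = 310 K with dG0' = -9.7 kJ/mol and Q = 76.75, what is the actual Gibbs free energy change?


dG = dG0' + RT * ln(Q) / 1000
dG = -9.7 + 8.314 * 310 * ln(76.75) / 1000
dG = 1.4871 kJ/mol

1.4871 kJ/mol


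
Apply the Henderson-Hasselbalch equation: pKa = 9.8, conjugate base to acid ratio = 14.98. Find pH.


pH = pKa + log10([A-]/[HA])
pH = 9.8 + log10(14.98)
pH = 10.9755

10.9755


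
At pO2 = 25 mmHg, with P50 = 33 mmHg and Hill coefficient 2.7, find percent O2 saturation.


Y = pO2^n / (P50^n + pO2^n)
Y = 25^2.7 / (33^2.7 + 25^2.7)
Y = 32.09%

32.09%


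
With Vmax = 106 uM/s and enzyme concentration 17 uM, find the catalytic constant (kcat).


kcat = Vmax / [E]t
kcat = 106 / 17
kcat = 6.2353 s^-1

6.2353 s^-1


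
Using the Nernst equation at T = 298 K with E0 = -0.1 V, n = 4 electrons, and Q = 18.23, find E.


E = E0 - (RT/nF) * ln(Q)
E = -0.1 - (8.314 * 298 / (4 * 96485)) * ln(18.23)
E = -0.1186 V

-0.1186 V


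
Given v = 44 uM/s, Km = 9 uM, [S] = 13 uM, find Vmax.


Vmax = v * (Km + [S]) / [S]
Vmax = 44 * (9 + 13) / 13
Vmax = 74.4615 uM/s

74.4615 uM/s


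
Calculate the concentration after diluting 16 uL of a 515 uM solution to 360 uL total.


C2 = C1 * V1 / V2
C2 = 515 * 16 / 360
C2 = 22.8889 uM

22.8889 uM


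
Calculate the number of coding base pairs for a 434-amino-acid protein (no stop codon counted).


Each amino acid = 1 codon = 3 bp
bp = 434 * 3 = 1302 bp

1302 bp


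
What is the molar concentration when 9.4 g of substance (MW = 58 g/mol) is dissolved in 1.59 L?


C = (mass / MW) / volume
C = (9.4 / 58) / 1.59
C = 0.1019 M

0.1019 M


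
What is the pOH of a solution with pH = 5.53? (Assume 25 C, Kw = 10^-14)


pOH = 14 - pH
pOH = 14 - 5.53
pOH = 8.47

8.47


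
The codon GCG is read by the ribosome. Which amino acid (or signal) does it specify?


Standard genetic code lookup.
Codon GCG -> Ala

Ala


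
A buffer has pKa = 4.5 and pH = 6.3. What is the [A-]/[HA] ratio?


[A-]/[HA] = 10^(pH - pKa)
= 10^(6.3 - 4.5)
= 63.0957

63.0957


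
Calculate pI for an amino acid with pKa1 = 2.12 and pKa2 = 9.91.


pI = (pKa1 + pKa2) / 2
pI = (2.12 + 9.91) / 2
pI = 6.015

6.015


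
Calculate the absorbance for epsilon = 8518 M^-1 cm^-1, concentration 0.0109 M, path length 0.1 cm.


A = epsilon * c * l
A = 8518 * 0.0109 * 0.1
A = 9.2846

9.2846


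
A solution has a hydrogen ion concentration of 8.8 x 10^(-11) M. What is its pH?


pH = -log10([H+])
pH = -log10(8.8 x 10^(-11))
pH = 10.0555

10.0555


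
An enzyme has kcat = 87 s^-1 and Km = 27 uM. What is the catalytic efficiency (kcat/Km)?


Catalytic efficiency = kcat / Km
= 87 / 27
= 3.2222 uM^-1*s^-1

3.2222 uM^-1*s^-1


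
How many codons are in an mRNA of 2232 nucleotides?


codons = nucleotides / 3
codons = 2232 / 3 = 744

744


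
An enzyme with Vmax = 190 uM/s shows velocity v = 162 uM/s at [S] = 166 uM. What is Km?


Km = [S] * (Vmax - v) / v
Km = 166 * (190 - 162) / 162
Km = 28.6914 uM

28.6914 uM


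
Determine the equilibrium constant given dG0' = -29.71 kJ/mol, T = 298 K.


Keq = exp(-dG0 * 1000 / (R * T))
Keq = exp(-(-29.71) * 1000 / (8.314 * 298))
Keq = 161389.964

161389.964


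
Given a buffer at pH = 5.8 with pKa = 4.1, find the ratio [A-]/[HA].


[A-]/[HA] = 10^(pH - pKa)
= 10^(5.8 - 4.1)
= 50.1187

50.1187


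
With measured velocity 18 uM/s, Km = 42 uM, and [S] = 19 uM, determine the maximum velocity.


Vmax = v * (Km + [S]) / [S]
Vmax = 18 * (42 + 19) / 19
Vmax = 57.7895 uM/s

57.7895 uM/s


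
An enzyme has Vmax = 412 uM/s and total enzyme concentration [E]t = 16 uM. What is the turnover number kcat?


kcat = Vmax / [E]t
kcat = 412 / 16
kcat = 25.75 s^-1

25.75 s^-1


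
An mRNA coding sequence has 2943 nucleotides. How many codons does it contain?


codons = nucleotides / 3
codons = 2943 / 3 = 981

981


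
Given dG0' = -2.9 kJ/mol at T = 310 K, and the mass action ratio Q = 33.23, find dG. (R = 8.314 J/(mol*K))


dG = dG0' + RT * ln(Q) / 1000
dG = -2.9 + 8.314 * 310 * ln(33.23) / 1000
dG = 6.1296 kJ/mol

6.1296 kJ/mol


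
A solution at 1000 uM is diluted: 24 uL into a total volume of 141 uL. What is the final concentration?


C2 = C1 * V1 / V2
C2 = 1000 * 24 / 141
C2 = 170.2128 uM

170.2128 uM


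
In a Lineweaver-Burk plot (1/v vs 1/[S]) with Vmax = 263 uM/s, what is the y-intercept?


y-intercept = 1/Vmax
= 1/263
= 0.0038 s/uM

0.0038 s/uM


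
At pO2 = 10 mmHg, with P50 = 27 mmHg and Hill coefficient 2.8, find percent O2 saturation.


Y = pO2^n / (P50^n + pO2^n)
Y = 10^2.8 / (27^2.8 + 10^2.8)
Y = 5.84%

5.84%


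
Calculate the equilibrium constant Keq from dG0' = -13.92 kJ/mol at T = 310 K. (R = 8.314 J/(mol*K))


Keq = exp(-dG0 * 1000 / (R * T))
Keq = exp(-(-13.92) * 1000 / (8.314 * 310))
Keq = 221.6096

221.6096


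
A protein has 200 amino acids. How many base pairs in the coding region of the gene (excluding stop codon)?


Each amino acid = 1 codon = 3 bp
bp = 200 * 3 = 600 bp

600 bp


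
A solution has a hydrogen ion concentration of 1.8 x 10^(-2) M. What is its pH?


pH = -log10([H+])
pH = -log10(1.8 x 10^(-2))
pH = 1.7447

1.7447


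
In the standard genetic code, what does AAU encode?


Standard genetic code lookup.
Codon AAU -> Asn

Asn


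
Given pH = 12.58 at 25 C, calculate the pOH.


pOH = 14 - pH
pOH = 14 - 12.58
pOH = 1.42

1.42


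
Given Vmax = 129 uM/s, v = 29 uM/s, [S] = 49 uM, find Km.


Km = [S] * (Vmax - v) / v
Km = 49 * (129 - 29) / 29
Km = 168.9655 uM

168.9655 uM


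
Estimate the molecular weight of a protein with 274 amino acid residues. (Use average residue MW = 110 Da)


MW = n_residues * 110 Da
MW = 274 * 110
MW = 30140 Da

30140 Da


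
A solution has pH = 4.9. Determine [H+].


[H+] = 10^(-pH)
[H+] = 10^(-4.9)
[H+] = 1.259e-05 M

1.259e-05 M


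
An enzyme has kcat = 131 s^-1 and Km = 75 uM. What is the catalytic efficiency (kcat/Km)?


Catalytic efficiency = kcat / Km
= 131 / 75
= 1.7467 uM^-1*s^-1

1.7467 uM^-1*s^-1


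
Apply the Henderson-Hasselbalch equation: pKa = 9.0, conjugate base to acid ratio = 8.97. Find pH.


pH = pKa + log10([A-]/[HA])
pH = 9.0 + log10(8.97)
pH = 9.9528

9.9528


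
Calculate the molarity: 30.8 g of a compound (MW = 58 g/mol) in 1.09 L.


C = (mass / MW) / volume
C = (30.8 / 58) / 1.09
C = 0.4872 M

0.4872 M


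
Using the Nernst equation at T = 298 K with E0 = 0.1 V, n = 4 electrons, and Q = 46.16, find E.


E = E0 - (RT/nF) * ln(Q)
E = 0.1 - (8.314 * 298 / (4 * 96485)) * ln(46.16)
E = 0.0754 V

0.0754 V


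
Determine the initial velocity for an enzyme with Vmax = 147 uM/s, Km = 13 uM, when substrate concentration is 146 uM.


v = Vmax * [S] / (Km + [S])
v = 147 * 146 / (13 + 146)
v = 134.9811 uM/s

134.9811 uM/s


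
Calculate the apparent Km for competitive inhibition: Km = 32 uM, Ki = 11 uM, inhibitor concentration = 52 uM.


Km_app = Km * (1 + [I]/Ki)
Km_app = 32 * (1 + 52/11)
Km_app = 183.2727 uM

183.2727 uM


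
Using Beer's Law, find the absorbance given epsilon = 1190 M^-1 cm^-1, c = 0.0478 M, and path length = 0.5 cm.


A = epsilon * c * l
A = 1190 * 0.0478 * 0.5
A = 28.441

28.441


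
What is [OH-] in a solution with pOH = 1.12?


[OH-] = 10^(-pOH)
[OH-] = 10^(-1.12)
[OH-] = 0.0759 M

0.0759 M


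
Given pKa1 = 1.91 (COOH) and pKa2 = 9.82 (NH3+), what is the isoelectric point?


pI = (pKa1 + pKa2) / 2
pI = (1.91 + 9.82) / 2
pI = 5.865

5.865


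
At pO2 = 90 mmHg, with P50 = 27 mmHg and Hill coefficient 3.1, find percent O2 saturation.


Y = pO2^n / (P50^n + pO2^n)
Y = 90^3.1 / (27^3.1 + 90^3.1)
Y = 97.66%

97.66%


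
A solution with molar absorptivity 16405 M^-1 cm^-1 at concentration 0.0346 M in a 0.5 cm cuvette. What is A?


A = epsilon * c * l
A = 16405 * 0.0346 * 0.5
A = 283.8065

283.8065


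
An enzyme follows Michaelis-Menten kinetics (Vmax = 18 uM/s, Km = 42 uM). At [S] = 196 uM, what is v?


v = Vmax * [S] / (Km + [S])
v = 18 * 196 / (42 + 196)
v = 14.8235 uM/s

14.8235 uM/s


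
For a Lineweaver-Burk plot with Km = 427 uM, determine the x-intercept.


x-intercept = -1/Km
= -1/427
= -0.0023 1/uM

-0.0023 1/uM


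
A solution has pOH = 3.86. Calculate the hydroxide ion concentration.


[OH-] = 10^(-pOH)
[OH-] = 10^(-3.86)
[OH-] = 1.380e-04 M

1.380e-04 M


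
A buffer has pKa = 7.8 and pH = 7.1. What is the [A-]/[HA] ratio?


[A-]/[HA] = 10^(pH - pKa)
= 10^(7.1 - 7.8)
= 0.1995

0.1995


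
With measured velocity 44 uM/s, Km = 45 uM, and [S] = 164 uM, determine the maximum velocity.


Vmax = v * (Km + [S]) / [S]
Vmax = 44 * (45 + 164) / 164
Vmax = 56.0732 uM/s

56.0732 uM/s


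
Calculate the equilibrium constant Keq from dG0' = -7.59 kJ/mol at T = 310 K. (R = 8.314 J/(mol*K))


Keq = exp(-dG0 * 1000 / (R * T))
Keq = exp(-(-7.59) * 1000 / (8.314 * 310))
Keq = 19.0087

19.0087


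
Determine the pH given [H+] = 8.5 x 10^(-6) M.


pH = -log10([H+])
pH = -log10(8.5 x 10^(-6))
pH = 5.0706

5.0706


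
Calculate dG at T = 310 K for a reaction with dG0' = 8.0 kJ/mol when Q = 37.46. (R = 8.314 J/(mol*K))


dG = dG0' + RT * ln(Q) / 1000
dG = 8.0 + 8.314 * 310 * ln(37.46) / 1000
dG = 17.3384 kJ/mol

17.3384 kJ/mol


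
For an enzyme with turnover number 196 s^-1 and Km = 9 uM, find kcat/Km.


Catalytic efficiency = kcat / Km
= 196 / 9
= 21.7778 uM^-1*s^-1

21.7778 uM^-1*s^-1


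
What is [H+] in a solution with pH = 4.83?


[H+] = 10^(-pH)
[H+] = 10^(-4.83)
[H+] = 1.479e-05 M

1.479e-05 M


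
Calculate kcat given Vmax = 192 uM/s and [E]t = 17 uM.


kcat = Vmax / [E]t
kcat = 192 / 17
kcat = 11.2941 s^-1

11.2941 s^-1


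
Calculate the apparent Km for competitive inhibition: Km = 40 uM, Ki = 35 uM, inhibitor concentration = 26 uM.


Km_app = Km * (1 + [I]/Ki)
Km_app = 40 * (1 + 26/35)
Km_app = 69.7143 uM

69.7143 uM


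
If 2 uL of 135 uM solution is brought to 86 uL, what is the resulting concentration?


C2 = C1 * V1 / V2
C2 = 135 * 2 / 86
C2 = 3.1395 uM

3.1395 uM


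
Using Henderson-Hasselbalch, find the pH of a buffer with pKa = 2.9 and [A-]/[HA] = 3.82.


pH = pKa + log10([A-]/[HA])
pH = 2.9 + log10(3.82)
pH = 3.4821

3.4821


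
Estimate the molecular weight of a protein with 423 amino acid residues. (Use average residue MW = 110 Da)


MW = n_residues * 110 Da
MW = 423 * 110
MW = 46530 Da

46530 Da


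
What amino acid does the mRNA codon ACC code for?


Standard genetic code lookup.
Codon ACC -> Thr

Thr


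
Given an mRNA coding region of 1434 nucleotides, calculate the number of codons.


codons = nucleotides / 3
codons = 1434 / 3 = 478

478


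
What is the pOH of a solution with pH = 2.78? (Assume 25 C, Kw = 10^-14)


pOH = 14 - pH
pOH = 14 - 2.78
pOH = 11.22

11.22


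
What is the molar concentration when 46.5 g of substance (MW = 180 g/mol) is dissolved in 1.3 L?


C = (mass / MW) / volume
C = (46.5 / 180) / 1.3
C = 0.1987 M

0.1987 M


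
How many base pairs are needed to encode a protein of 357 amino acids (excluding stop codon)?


Each amino acid = 1 codon = 3 bp
bp = 357 * 3 = 1071 bp

1071 bp


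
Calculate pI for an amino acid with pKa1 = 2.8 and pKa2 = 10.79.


pI = (pKa1 + pKa2) / 2
pI = (2.8 + 10.79) / 2
pI = 6.795

6.795


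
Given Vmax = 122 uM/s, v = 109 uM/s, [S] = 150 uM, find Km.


Km = [S] * (Vmax - v) / v
Km = 150 * (122 - 109) / 109
Km = 17.8899 uM

17.8899 uM


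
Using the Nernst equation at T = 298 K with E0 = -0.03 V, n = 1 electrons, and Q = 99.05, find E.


E = E0 - (RT/nF) * ln(Q)
E = -0.03 - (8.314 * 298 / (1 * 96485)) * ln(99.05)
E = -0.148 V

-0.148 V


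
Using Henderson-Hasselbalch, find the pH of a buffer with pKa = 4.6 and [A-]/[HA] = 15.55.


pH = pKa + log10([A-]/[HA])
pH = 4.6 + log10(15.55)
pH = 5.7917

5.7917


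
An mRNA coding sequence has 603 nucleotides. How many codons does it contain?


codons = nucleotides / 3
codons = 603 / 3 = 201

201


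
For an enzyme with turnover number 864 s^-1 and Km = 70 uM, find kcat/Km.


Catalytic efficiency = kcat / Km
= 864 / 70
= 12.3429 uM^-1*s^-1

12.3429 uM^-1*s^-1


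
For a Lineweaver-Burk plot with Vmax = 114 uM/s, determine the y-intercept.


y-intercept = 1/Vmax
= 1/114
= 0.0088 s/uM

0.0088 s/uM


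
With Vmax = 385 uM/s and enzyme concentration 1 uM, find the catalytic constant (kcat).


kcat = Vmax / [E]t
kcat = 385 / 1
kcat = 385.0 s^-1

385.0 s^-1


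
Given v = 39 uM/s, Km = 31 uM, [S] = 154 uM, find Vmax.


Vmax = v * (Km + [S]) / [S]
Vmax = 39 * (31 + 154) / 154
Vmax = 46.8506 uM/s

46.8506 uM/s


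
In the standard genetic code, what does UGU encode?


Standard genetic code lookup.
Codon UGU -> Cys

Cys


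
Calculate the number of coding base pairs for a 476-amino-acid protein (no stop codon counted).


Each amino acid = 1 codon = 3 bp
bp = 476 * 3 = 1428 bp

1428 bp


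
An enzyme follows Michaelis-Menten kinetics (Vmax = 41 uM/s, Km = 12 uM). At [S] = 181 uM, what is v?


v = Vmax * [S] / (Km + [S])
v = 41 * 181 / (12 + 181)
v = 38.4508 uM/s

38.4508 uM/s


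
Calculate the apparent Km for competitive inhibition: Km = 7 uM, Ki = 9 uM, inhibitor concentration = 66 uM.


Km_app = Km * (1 + [I]/Ki)
Km_app = 7 * (1 + 66/9)
Km_app = 58.3333 uM

58.3333 uM


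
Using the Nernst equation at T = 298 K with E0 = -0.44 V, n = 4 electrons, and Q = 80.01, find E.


E = E0 - (RT/nF) * ln(Q)
E = -0.44 - (8.314 * 298 / (4 * 96485)) * ln(80.01)
E = -0.4681 V

-0.4681 V


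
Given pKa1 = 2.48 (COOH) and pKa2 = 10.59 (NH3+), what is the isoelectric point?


pI = (pKa1 + pKa2) / 2
pI = (2.48 + 10.59) / 2
pI = 6.535

6.535


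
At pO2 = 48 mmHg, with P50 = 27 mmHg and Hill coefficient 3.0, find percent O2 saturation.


Y = pO2^n / (P50^n + pO2^n)
Y = 48^3.0 / (27^3.0 + 48^3.0)
Y = 84.89%

84.89%


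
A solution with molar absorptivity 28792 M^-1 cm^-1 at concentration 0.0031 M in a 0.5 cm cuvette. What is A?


A = epsilon * c * l
A = 28792 * 0.0031 * 0.5
A = 44.6276

44.6276


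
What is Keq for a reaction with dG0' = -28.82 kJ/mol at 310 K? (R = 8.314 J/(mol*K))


Keq = exp(-dG0 * 1000 / (R * T))
Keq = exp(-(-28.82) * 1000 / (8.314 * 310))
Keq = 71831.0015

71831.0015


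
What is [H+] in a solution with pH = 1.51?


[H+] = 10^(-pH)
[H+] = 10^(-1.51)
[H+] = 0.0309 M

0.0309 M


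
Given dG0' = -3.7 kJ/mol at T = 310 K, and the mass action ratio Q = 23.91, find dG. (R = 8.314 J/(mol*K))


dG = dG0' + RT * ln(Q) / 1000
dG = -3.7 + 8.314 * 310 * ln(23.91) / 1000
dG = 4.4812 kJ/mol

4.4812 kJ/mol


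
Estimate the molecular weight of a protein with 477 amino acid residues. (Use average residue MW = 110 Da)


MW = n_residues * 110 Da
MW = 477 * 110
MW = 52470 Da

52470 Da


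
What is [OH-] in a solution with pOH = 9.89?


[OH-] = 10^(-pOH)
[OH-] = 10^(-9.89)
[OH-] = 1.288e-10 M

1.288e-10 M


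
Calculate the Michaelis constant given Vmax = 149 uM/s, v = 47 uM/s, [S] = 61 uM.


Km = [S] * (Vmax - v) / v
Km = 61 * (149 - 47) / 47
Km = 132.383 uM

132.383 uM


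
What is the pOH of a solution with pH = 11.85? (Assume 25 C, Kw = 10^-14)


pOH = 14 - pH
pOH = 14 - 11.85
pOH = 2.15

2.15


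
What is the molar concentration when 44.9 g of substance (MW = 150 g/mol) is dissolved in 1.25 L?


C = (mass / MW) / volume
C = (44.9 / 150) / 1.25
C = 0.2395 M

0.2395 M


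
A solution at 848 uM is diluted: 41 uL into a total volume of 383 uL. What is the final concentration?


C2 = C1 * V1 / V2
C2 = 848 * 41 / 383
C2 = 90.7781 uM

90.7781 uM


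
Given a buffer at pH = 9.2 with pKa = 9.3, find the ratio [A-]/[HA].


[A-]/[HA] = 10^(pH - pKa)
= 10^(9.2 - 9.3)
= 0.7943

0.7943


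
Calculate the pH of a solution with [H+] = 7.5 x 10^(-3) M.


pH = -log10([H+])
pH = -log10(7.5 x 10^(-3))
pH = 2.1249

2.1249


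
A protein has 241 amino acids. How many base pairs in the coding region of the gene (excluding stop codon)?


Each amino acid = 1 codon = 3 bp
bp = 241 * 3 = 723 bp

723 bp


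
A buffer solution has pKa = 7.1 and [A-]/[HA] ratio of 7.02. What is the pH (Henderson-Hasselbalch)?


pH = pKa + log10([A-]/[HA])
pH = 7.1 + log10(7.02)
pH = 7.9463

7.9463


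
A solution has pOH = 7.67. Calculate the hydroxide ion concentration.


[OH-] = 10^(-pOH)
[OH-] = 10^(-7.67)
[OH-] = 2.138e-08 M

2.138e-08 M


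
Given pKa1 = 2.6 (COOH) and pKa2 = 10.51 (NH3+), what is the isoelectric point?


pI = (pKa1 + pKa2) / 2
pI = (2.6 + 10.51) / 2
pI = 6.555

6.555


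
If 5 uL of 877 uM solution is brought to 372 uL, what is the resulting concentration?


C2 = C1 * V1 / V2
C2 = 877 * 5 / 372
C2 = 11.7876 uM

11.7876 uM


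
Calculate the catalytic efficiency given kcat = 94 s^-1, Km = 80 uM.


Catalytic efficiency = kcat / Km
= 94 / 80
= 1.175 uM^-1*s^-1

1.175 uM^-1*s^-1


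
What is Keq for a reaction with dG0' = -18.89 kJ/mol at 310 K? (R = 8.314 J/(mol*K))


Keq = exp(-dG0 * 1000 / (R * T))
Keq = exp(-(-18.89) * 1000 / (8.314 * 310))
Keq = 1524.2564

1524.2564


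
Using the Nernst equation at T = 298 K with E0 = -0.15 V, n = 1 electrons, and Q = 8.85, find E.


E = E0 - (RT/nF) * ln(Q)
E = -0.15 - (8.314 * 298 / (1 * 96485)) * ln(8.85)
E = -0.206 V

-0.206 V


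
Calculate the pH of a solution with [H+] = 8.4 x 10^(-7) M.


pH = -log10([H+])
pH = -log10(8.4 x 10^(-7))
pH = 6.0757

6.0757


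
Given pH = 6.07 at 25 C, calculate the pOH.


pOH = 14 - pH
pOH = 14 - 6.07
pOH = 7.93

7.93


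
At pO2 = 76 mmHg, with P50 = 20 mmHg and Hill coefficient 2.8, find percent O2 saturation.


Y = pO2^n / (P50^n + pO2^n)
Y = 76^2.8 / (20^2.8 + 76^2.8)
Y = 97.68%

97.68%


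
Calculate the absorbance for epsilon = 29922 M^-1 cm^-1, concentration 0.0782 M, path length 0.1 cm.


A = epsilon * c * l
A = 29922 * 0.0782 * 0.1
A = 233.99

233.99


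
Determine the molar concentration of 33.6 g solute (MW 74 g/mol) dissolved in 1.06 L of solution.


C = (mass / MW) / volume
C = (33.6 / 74) / 1.06
C = 0.4284 M

0.4284 M


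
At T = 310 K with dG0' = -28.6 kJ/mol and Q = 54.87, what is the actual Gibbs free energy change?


dG = dG0' + RT * ln(Q) / 1000
dG = -28.6 + 8.314 * 310 * ln(54.87) / 1000
dG = -18.2778 kJ/mol

-18.2778 kJ/mol


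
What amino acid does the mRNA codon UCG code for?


Standard genetic code lookup.
Codon UCG -> Ser

Ser


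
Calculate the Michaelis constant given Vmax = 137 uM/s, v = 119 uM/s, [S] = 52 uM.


Km = [S] * (Vmax - v) / v
Km = 52 * (137 - 119) / 119
Km = 7.8655 uM

7.8655 uM


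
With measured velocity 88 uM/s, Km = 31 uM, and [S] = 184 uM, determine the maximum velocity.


Vmax = v * (Km + [S]) / [S]
Vmax = 88 * (31 + 184) / 184
Vmax = 102.8261 uM/s

102.8261 uM/s


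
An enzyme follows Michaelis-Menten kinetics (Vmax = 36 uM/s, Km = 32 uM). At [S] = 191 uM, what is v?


v = Vmax * [S] / (Km + [S])
v = 36 * 191 / (32 + 191)
v = 30.8341 uM/s

30.8341 uM/s


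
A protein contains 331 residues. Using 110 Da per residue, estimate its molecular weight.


MW = n_residues * 110 Da
MW = 331 * 110
MW = 36410 Da

36410 Da


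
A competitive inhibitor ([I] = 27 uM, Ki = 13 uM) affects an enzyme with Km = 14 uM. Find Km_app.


Km_app = Km * (1 + [I]/Ki)
Km_app = 14 * (1 + 27/13)
Km_app = 43.0769 uM

43.0769 uM


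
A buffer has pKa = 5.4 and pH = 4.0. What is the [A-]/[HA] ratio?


[A-]/[HA] = 10^(pH - pKa)
= 10^(4.0 - 5.4)
= 0.0398

0.0398


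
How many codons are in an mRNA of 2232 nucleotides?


codons = nucleotides / 3
codons = 2232 / 3 = 744

744


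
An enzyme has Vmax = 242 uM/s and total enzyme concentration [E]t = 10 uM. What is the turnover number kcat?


kcat = Vmax / [E]t
kcat = 242 / 10
kcat = 24.2 s^-1

24.2 s^-1


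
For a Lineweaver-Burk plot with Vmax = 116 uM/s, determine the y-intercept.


y-intercept = 1/Vmax
= 1/116
= 0.0086 s/uM

0.0086 s/uM


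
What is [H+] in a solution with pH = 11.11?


[H+] = 10^(-pH)
[H+] = 10^(-11.11)
[H+] = 7.762e-12 M

7.762e-12 M


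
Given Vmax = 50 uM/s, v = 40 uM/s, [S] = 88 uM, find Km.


Km = [S] * (Vmax - v) / v
Km = 88 * (50 - 40) / 40
Km = 22.0 uM

22.0 uM


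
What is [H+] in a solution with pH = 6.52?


[H+] = 10^(-pH)
[H+] = 10^(-6.52)
[H+] = 3.020e-07 M

3.020e-07 M


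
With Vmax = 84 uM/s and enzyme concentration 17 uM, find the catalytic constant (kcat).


kcat = Vmax / [E]t
kcat = 84 / 17
kcat = 4.9412 s^-1

4.9412 s^-1


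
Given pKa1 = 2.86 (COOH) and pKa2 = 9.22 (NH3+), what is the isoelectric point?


pI = (pKa1 + pKa2) / 2
pI = (2.86 + 9.22) / 2
pI = 6.04

6.04


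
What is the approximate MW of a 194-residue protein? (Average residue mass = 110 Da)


MW = n_residues * 110 Da
MW = 194 * 110
MW = 21340 Da

21340 Da


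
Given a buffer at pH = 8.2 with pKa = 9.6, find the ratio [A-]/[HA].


[A-]/[HA] = 10^(pH - pKa)
= 10^(8.2 - 9.6)
= 0.0398

0.0398


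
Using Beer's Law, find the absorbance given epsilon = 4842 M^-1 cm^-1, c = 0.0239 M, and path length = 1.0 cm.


A = epsilon * c * l
A = 4842 * 0.0239 * 1.0
A = 115.7238

115.7238


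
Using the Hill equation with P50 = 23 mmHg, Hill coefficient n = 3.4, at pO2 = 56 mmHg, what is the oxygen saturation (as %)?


Y = pO2^n / (P50^n + pO2^n)
Y = 56^3.4 / (23^3.4 + 56^3.4)
Y = 95.37%

95.37%


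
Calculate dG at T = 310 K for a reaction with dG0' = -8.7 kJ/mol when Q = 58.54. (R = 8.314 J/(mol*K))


dG = dG0' + RT * ln(Q) / 1000
dG = -8.7 + 8.314 * 310 * ln(58.54) / 1000
dG = 1.789 kJ/mol

1.789 kJ/mol


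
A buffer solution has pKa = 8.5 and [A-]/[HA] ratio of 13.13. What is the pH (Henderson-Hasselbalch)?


pH = pKa + log10([A-]/[HA])
pH = 8.5 + log10(13.13)
pH = 9.6183

9.6183


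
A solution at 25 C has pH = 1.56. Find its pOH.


pOH = 14 - pH
pOH = 14 - 1.56
pOH = 12.44

12.44


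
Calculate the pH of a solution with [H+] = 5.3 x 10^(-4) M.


pH = -log10([H+])
pH = -log10(5.3 x 10^(-4))
pH = 3.2757

3.2757


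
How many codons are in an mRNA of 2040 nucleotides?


codons = nucleotides / 3
codons = 2040 / 3 = 680

680


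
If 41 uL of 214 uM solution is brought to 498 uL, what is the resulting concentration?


C2 = C1 * V1 / V2
C2 = 214 * 41 / 498
C2 = 17.6185 uM

17.6185 uM


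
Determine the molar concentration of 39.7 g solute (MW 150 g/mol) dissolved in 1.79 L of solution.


C = (mass / MW) / volume
C = (39.7 / 150) / 1.79
C = 0.1479 M

0.1479 M


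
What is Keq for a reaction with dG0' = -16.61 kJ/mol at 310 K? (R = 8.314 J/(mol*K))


Keq = exp(-dG0 * 1000 / (R * T))
Keq = exp(-(-16.61) * 1000 / (8.314 * 310))
Keq = 629.3131

629.3131


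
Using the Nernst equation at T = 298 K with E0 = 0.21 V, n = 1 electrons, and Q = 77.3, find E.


E = E0 - (RT/nF) * ln(Q)
E = 0.21 - (8.314 * 298 / (1 * 96485)) * ln(77.3)
E = 0.0984 V

0.0984 V


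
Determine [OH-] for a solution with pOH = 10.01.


[OH-] = 10^(-pOH)
[OH-] = 10^(-10.01)
[OH-] = 9.772e-11 M

9.772e-11 M


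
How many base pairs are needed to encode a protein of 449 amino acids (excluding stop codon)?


Each amino acid = 1 codon = 3 bp
bp = 449 * 3 = 1347 bp

1347 bp


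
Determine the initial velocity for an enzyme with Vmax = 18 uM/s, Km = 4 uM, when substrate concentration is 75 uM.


v = Vmax * [S] / (Km + [S])
v = 18 * 75 / (4 + 75)
v = 17.0886 uM/s

17.0886 uM/s


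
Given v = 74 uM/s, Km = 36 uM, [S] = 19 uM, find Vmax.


Vmax = v * (Km + [S]) / [S]
Vmax = 74 * (36 + 19) / 19
Vmax = 214.2105 uM/s

214.2105 uM/s


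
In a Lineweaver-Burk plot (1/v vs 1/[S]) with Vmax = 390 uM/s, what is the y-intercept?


y-intercept = 1/Vmax
= 1/390
= 0.0026 s/uM

0.0026 s/uM


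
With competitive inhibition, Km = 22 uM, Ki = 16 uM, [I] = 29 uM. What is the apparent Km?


Km_app = Km * (1 + [I]/Ki)
Km_app = 22 * (1 + 29/16)
Km_app = 61.875 uM

61.875 uM


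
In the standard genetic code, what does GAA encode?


Standard genetic code lookup.
Codon GAA -> Glu

Glu


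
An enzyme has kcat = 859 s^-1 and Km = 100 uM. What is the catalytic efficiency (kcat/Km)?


Catalytic efficiency = kcat / Km
= 859 / 100
= 8.59 uM^-1*s^-1

8.59 uM^-1*s^-1


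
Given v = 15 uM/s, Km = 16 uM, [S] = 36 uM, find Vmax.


Vmax = v * (Km + [S]) / [S]
Vmax = 15 * (16 + 36) / 36
Vmax = 21.6667 uM/s

21.6667 uM/s


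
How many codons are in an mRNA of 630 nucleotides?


codons = nucleotides / 3
codons = 630 / 3 = 210

210


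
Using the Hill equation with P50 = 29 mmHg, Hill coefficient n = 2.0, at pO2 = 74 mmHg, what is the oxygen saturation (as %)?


Y = pO2^n / (P50^n + pO2^n)
Y = 74^2.0 / (29^2.0 + 74^2.0)
Y = 86.69%

86.69%


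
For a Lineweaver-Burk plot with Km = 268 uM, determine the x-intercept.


x-intercept = -1/Km
= -1/268
= -0.0037 1/uM

-0.0037 1/uM


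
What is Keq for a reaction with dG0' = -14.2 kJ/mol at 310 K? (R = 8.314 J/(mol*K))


Keq = exp(-dG0 * 1000 / (R * T))
Keq = exp(-(-14.2) * 1000 / (8.314 * 310))
Keq = 247.0415

247.0415


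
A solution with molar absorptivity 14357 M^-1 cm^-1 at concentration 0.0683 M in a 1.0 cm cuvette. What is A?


A = epsilon * c * l
A = 14357 * 0.0683 * 1.0
A = 980.5831

980.5831


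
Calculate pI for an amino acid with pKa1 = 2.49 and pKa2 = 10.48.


pI = (pKa1 + pKa2) / 2
pI = (2.49 + 10.48) / 2
pI = 6.485

6.485


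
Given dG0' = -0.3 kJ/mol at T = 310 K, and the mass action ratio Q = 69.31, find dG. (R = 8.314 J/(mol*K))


dG = dG0' + RT * ln(Q) / 1000
dG = -0.3 + 8.314 * 310 * ln(69.31) / 1000
dG = 10.6243 kJ/mol

10.6243 kJ/mol


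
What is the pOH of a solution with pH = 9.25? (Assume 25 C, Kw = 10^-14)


pOH = 14 - pH
pOH = 14 - 9.25
pOH = 4.75

4.75


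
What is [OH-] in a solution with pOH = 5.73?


[OH-] = 10^(-pOH)
[OH-] = 10^(-5.73)
[OH-] = 1.862e-06 M

1.862e-06 M


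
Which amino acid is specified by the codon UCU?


Standard genetic code lookup.
Codon UCU -> Ser

Ser


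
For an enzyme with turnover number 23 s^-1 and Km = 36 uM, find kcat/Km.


Catalytic efficiency = kcat / Km
= 23 / 36
= 0.6389 uM^-1*s^-1

0.6389 uM^-1*s^-1


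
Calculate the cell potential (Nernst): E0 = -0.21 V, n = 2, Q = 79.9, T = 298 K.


E = E0 - (RT/nF) * ln(Q)
E = -0.21 - (8.314 * 298 / (2 * 96485)) * ln(79.9)
E = -0.2662 V

-0.2662 V


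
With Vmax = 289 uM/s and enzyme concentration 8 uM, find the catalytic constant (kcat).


kcat = Vmax / [E]t
kcat = 289 / 8
kcat = 36.125 s^-1

36.125 s^-1


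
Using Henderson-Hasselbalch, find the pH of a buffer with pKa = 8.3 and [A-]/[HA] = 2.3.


pH = pKa + log10([A-]/[HA])
pH = 8.3 + log10(2.3)
pH = 8.6617

8.6617


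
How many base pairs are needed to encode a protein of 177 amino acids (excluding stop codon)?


Each amino acid = 1 codon = 3 bp
bp = 177 * 3 = 531 bp

531 bp


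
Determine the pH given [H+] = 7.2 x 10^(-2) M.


pH = -log10([H+])
pH = -log10(7.2 x 10^(-2))
pH = 1.1427

1.1427


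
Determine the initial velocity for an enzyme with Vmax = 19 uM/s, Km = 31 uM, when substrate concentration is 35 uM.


v = Vmax * [S] / (Km + [S])
v = 19 * 35 / (31 + 35)
v = 10.0758 uM/s

10.0758 uM/s


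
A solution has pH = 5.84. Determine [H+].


[H+] = 10^(-pH)
[H+] = 10^(-5.84)
[H+] = 1.445e-06 M

1.445e-06 M


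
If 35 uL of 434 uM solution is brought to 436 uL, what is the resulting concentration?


C2 = C1 * V1 / V2
C2 = 434 * 35 / 436
C2 = 34.8394 uM

34.8394 uM


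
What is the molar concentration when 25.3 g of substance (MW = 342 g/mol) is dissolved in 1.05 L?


C = (mass / MW) / volume
C = (25.3 / 342) / 1.05
C = 0.0705 M

0.0705 M


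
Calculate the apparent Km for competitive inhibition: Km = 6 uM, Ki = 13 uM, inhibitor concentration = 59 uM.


Km_app = Km * (1 + [I]/Ki)
Km_app = 6 * (1 + 59/13)
Km_app = 33.2308 uM

33.2308 uM


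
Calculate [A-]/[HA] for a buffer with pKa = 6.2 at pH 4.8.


[A-]/[HA] = 10^(pH - pKa)
= 10^(4.8 - 6.2)
= 0.0398

0.0398


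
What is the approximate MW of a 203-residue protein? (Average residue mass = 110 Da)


MW = n_residues * 110 Da
MW = 203 * 110
MW = 22330 Da

22330 Da


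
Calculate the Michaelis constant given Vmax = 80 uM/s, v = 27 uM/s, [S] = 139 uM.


Km = [S] * (Vmax - v) / v
Km = 139 * (80 - 27) / 27
Km = 272.8519 uM

272.8519 uM


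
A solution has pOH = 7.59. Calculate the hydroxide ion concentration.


[OH-] = 10^(-pOH)
[OH-] = 10^(-7.59)
[OH-] = 2.570e-08 M

2.570e-08 M


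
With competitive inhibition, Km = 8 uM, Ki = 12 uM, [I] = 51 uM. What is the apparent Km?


Km_app = Km * (1 + [I]/Ki)
Km_app = 8 * (1 + 51/12)
Km_app = 42.0 uM

42.0 uM


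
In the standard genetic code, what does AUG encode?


Standard genetic code lookup.
Codon AUG -> Met (start)

Met (start)


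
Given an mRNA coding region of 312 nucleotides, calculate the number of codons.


codons = nucleotides / 3
codons = 312 / 3 = 104

104


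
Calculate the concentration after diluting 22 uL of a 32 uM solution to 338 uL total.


C2 = C1 * V1 / V2
C2 = 32 * 22 / 338
C2 = 2.0828 uM

2.0828 uM


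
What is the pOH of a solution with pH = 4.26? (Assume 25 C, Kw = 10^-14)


pOH = 14 - pH
pOH = 14 - 4.26
pOH = 9.74

9.74


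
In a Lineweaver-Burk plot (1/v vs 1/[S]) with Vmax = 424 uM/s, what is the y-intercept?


y-intercept = 1/Vmax
= 1/424
= 0.0024 s/uM

0.0024 s/uM


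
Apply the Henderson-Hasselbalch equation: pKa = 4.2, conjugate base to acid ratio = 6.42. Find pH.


pH = pKa + log10([A-]/[HA])
pH = 4.2 + log10(6.42)
pH = 5.0075

5.0075


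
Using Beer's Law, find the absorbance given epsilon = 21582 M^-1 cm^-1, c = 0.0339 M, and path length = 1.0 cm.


A = epsilon * c * l
A = 21582 * 0.0339 * 1.0
A = 731.6298

731.6298


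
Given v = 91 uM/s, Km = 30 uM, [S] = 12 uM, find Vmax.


Vmax = v * (Km + [S]) / [S]
Vmax = 91 * (30 + 12) / 12
Vmax = 318.5 uM/s

318.5 uM/s


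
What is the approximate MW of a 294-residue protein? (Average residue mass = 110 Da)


MW = n_residues * 110 Da
MW = 294 * 110
MW = 32340 Da

32340 Da


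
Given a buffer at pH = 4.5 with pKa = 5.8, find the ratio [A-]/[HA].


[A-]/[HA] = 10^(pH - pKa)
= 10^(4.5 - 5.8)
= 0.0501

0.0501


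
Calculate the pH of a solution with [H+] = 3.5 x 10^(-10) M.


pH = -log10([H+])
pH = -log10(3.5 x 10^(-10))
pH = 9.4559

9.4559


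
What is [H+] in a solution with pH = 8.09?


[H+] = 10^(-pH)
[H+] = 10^(-8.09)
[H+] = 8.128e-09 M

8.128e-09 M


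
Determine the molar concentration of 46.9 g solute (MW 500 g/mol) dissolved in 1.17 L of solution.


C = (mass / MW) / volume
C = (46.9 / 500) / 1.17
C = 0.0802 M

0.0802 M


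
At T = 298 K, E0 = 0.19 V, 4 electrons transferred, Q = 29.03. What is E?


E = E0 - (RT/nF) * ln(Q)
E = 0.19 - (8.314 * 298 / (4 * 96485)) * ln(29.03)
E = 0.1684 V

0.1684 V


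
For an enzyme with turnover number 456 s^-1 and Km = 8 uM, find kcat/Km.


Catalytic efficiency = kcat / Km
= 456 / 8
= 57.0 uM^-1*s^-1

57.0 uM^-1*s^-1


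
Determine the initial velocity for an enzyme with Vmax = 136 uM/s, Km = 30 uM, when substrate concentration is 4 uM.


v = Vmax * [S] / (Km + [S])
v = 136 * 4 / (30 + 4)
v = 16.0 uM/s

16.0 uM/s


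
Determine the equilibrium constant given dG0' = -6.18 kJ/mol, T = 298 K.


Keq = exp(-dG0 * 1000 / (R * T))
Keq = exp(-(-6.18) * 1000 / (8.314 * 298))
Keq = 12.1142

12.1142


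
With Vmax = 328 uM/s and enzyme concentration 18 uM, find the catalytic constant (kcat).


kcat = Vmax / [E]t
kcat = 328 / 18
kcat = 18.2222 s^-1

18.2222 s^-1


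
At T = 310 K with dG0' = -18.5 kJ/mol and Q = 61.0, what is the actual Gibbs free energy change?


dG = dG0' + RT * ln(Q) / 1000
dG = -18.5 + 8.314 * 310 * ln(61.0) / 1000
dG = -7.9049 kJ/mol

-7.9049 kJ/mol


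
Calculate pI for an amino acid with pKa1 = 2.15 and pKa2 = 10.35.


pI = (pKa1 + pKa2) / 2
pI = (2.15 + 10.35) / 2
pI = 6.25

6.25


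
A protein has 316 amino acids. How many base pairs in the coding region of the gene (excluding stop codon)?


Each amino acid = 1 codon = 3 bp
bp = 316 * 3 = 948 bp

948 bp


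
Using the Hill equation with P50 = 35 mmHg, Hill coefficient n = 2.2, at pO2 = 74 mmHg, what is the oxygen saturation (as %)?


Y = pO2^n / (P50^n + pO2^n)
Y = 74^2.2 / (35^2.2 + 74^2.2)
Y = 83.85%

83.85%


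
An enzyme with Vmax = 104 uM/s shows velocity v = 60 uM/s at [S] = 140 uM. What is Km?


Km = [S] * (Vmax - v) / v
Km = 140 * (104 - 60) / 60
Km = 102.6667 uM

102.6667 uM


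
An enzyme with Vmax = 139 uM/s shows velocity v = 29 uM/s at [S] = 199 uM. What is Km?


Km = [S] * (Vmax - v) / v
Km = 199 * (139 - 29) / 29
Km = 754.8276 uM

754.8276 uM


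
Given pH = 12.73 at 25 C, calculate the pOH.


pOH = 14 - pH
pOH = 14 - 12.73
pOH = 1.27

1.27


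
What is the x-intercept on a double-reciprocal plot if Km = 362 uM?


x-intercept = -1/Km
= -1/362
= -0.0028 1/uM

-0.0028 1/uM


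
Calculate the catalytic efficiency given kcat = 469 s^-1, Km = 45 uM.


Catalytic efficiency = kcat / Km
= 469 / 45
= 10.4222 uM^-1*s^-1

10.4222 uM^-1*s^-1


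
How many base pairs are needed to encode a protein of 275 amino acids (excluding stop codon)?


Each amino acid = 1 codon = 3 bp
bp = 275 * 3 = 825 bp

825 bp


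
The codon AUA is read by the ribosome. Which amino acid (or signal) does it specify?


Standard genetic code lookup.
Codon AUA -> Ile

Ile


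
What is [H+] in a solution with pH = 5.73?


[H+] = 10^(-pH)
[H+] = 10^(-5.73)
[H+] = 1.862e-06 M

1.862e-06 M


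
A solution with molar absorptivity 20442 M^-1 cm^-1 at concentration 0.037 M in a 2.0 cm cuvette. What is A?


A = epsilon * c * l
A = 20442 * 0.037 * 2.0
A = 1512.708

1512.708


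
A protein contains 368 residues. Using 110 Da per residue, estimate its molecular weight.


MW = n_residues * 110 Da
MW = 368 * 110
MW = 40480 Da

40480 Da


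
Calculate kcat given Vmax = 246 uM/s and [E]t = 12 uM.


kcat = Vmax / [E]t
kcat = 246 / 12
kcat = 20.5 s^-1

20.5 s^-1


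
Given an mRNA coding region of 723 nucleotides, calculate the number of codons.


codons = nucleotides / 3
codons = 723 / 3 = 241

241


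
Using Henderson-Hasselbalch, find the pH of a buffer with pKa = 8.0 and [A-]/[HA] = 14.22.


pH = pKa + log10([A-]/[HA])
pH = 8.0 + log10(14.22)
pH = 9.1529

9.1529


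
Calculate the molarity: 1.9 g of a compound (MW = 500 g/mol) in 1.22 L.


C = (mass / MW) / volume
C = (1.9 / 500) / 1.22
C = 0.0031 M

0.0031 M


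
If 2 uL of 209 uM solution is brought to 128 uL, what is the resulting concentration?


C2 = C1 * V1 / V2
C2 = 209 * 2 / 128
C2 = 3.2656 uM

3.2656 uM


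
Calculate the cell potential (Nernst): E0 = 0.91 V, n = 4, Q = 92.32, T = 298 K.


E = E0 - (RT/nF) * ln(Q)
E = 0.91 - (8.314 * 298 / (4 * 96485)) * ln(92.32)
E = 0.8809 V

0.8809 V


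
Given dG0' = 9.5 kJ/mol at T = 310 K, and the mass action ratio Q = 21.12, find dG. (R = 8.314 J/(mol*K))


dG = dG0' + RT * ln(Q) / 1000
dG = 9.5 + 8.314 * 310 * ln(21.12) / 1000
dG = 17.3615 kJ/mol

17.3615 kJ/mol
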